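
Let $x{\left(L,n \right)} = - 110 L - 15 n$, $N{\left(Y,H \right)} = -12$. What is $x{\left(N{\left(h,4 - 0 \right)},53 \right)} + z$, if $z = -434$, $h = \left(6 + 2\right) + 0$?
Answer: $91$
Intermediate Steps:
$h = 8$ ($h = 8 + 0 = 8$)
$x{\left(N{\left(h,4 - 0 \right)},53 \right)} + z = \left(\left(-110\right) \left(-12\right) - 795\right) - 434 = \left(1320 - 795\right) - 434 = 525 - 434 = 91$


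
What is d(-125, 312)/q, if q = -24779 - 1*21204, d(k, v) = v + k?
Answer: -187/45983 ≈ -0.0040667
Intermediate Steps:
d(k, v) = k + v
q = -45983 (q = -24779 - 21204 = -45983)
d(-125, 312)/q = (-125 + 312)/(-45983) = 187*(-1/45983) = -187/45983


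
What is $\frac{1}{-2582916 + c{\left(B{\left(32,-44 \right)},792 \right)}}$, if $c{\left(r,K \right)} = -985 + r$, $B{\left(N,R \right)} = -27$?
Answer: $- \frac{1}{2583928} \approx -3.8701 \cdot 10^{-7}$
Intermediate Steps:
$\frac{1}{-2582916 + c{\left(B{\left(32,-44 \right)},792 \right)}} = \frac{1}{-2582916 - 1012} = \frac{1}{-2583928} = - \frac{1}{2583928}$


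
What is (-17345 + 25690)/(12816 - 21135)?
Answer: -8345/8319 ≈ -1.0031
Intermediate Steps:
(-17345 + 25690)/(12816 - 21135) = 8345/(-8319) = 8345*(-1/8319) = -8345/8319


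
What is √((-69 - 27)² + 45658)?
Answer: √54874 ≈ 234.25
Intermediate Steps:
√((-69 - 27)² + 45658) = √((-96)² + 45658) = √(9216 + 45658) = √54874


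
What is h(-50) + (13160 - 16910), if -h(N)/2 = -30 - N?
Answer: -3790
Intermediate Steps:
h(N) = 60 + 2*N (h(N) = -2*(-30 - N) = 60 + 2*N)
h(-50) + (13160 - 16910) = (60 + 2*(-50)) + (13160 - 16910) = (60 - 100) - 3750 = -40 - 3750 = -3790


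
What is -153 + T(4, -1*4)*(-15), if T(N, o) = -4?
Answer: -93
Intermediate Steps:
-153 + T(4, -1*4)*(-15) = -153 - 4*(-15) = -153 + 60 = -93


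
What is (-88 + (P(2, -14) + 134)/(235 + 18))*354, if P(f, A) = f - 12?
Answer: -7837560/253 ≈ -30979.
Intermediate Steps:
P(f, A) = -12 + f
(-88 + (P(2, -14) + 134)/(235 + 18))*354 = (-88 + ((-12 + 2) + 134)/(235 + 18))*354 = (-88 + (-10 + 134)/253)*354 = (-88 + 124*(1/253))*354 = (-88 + 124/253)*354 = -22140/253*354 = -7837560/253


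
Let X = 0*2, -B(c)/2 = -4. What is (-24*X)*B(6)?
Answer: 0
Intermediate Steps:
B(c) = 8 (B(c) = -2*(-4) = 8)
X = 0
(-24*X)*B(6) = -24*0*8 = 0*8 = 0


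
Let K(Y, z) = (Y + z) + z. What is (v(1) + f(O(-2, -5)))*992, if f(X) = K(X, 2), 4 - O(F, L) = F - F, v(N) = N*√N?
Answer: 8928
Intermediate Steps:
v(N) = N^(3/2)
O(F, L) = 4 (O(F, L) = 4 - (F - F) = 4 - 1*0 = 4 + 0 = 4)
K(Y, z) = Y + 2*z
f(X) = 4 + X (f(X) = X + 2*2 = X + 4 = 4 + X)
(v(1) + f(O(-2, -5)))*992 = (1^(3/2) + (4 + 4))*992 = (1 + 8)*992 = 9*992 = 8928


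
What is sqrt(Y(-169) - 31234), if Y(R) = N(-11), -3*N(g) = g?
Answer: I*sqrt(281073)/3 ≈ 176.72*I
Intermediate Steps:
N(g) = -g/3
Y(R) = 11/3 (Y(R) = -1/3*(-11) = 11/3)
sqrt(Y(-169) - 31234) = sqrt(11/3 - 31234) = sqrt(-93691/3) = I*sqrt(281073)/3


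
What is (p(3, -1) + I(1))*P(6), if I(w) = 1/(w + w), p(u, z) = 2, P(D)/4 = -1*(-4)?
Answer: 40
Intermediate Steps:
P(D) = 16 (P(D) = 4*(-1*(-4)) = 4*4 = 16)
I(w) = 1/(2*w)
(p(3, -1) + I(1))*P(6) = (2 + (½)/1)*16 = (2 + (½)*1)*16 = (2 + ½)*16 = (5/2)*16 = 40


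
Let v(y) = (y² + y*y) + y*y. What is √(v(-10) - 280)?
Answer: 2*√5 ≈ 4.4721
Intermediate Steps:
v(y) = 3*y² (v(y) = (y² + y²) + y² = 2*y² + y² = 3*y²)
√(v(-10) - 280) = √(3*(-10)² - 280) = √(3*100 - 280) = √(300 - 280) = √20 = 2*√5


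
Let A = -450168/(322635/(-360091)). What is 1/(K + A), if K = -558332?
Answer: -107545/6011999844 ≈ -1.7888e-5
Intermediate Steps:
A = 54033815096/107545 (A = -450168/(322635*(-1/360091)) = -450168/(-322635/360091) = -450168*(-360091/322635) = 54033815096/107545 ≈ 5.0243e+5)
1/(K + A) = 1/(-558332 + 54033815096/107545) = 1/(-6011999844/107545) = -107545/6011999844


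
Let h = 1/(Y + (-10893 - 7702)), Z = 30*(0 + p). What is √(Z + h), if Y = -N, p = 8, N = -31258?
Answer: √4276043247/4221 ≈ 15.492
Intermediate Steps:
Y = 31258 (Y = -1*(-31258) = 31258)
Z = 240 (Z = 30*(0 + 8) = 30*8 = 240)
h = 1/12663 (h = 1/(31258 + (-10893 - 7702)) = 1/(31258 - 18595) = 1/12663 ≈ 7.8970e-5)
√(Z + h) = √(240 + 1/12663) = √(3039121/12663) = √4276043247/4221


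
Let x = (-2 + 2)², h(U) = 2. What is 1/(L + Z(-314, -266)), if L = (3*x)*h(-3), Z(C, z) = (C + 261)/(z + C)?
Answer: 580/53 ≈ 10.943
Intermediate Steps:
Z(C, z) = (261 + C)/(C + z)
x = 0 (x = 0² = 0)
L = 0 (L = (3*0)*2 = 0*2 = 0)
1/(L + Z(-314, -266)) = 1/(0 + (261 - 314)/(-314 - 266)) = 1/(0 - 53/(-580)) = 1/(0 - 1/580*(-53)) = 1/(0 + 53/580) = 1/(53/580) = 580/53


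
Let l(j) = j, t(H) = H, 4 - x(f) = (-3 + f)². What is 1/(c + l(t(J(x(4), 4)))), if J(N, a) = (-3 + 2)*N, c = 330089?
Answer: 1/330086 ≈ 3.0295e-6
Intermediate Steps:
x(f) = 4 - (-3 + f)²
J(N, a) = -N
1/(c + l(t(J(x(4), 4)))) = 1/(330089 - (4 - (-3 + 4)²)) = 1/(330089 - (4 - 1*1²)) = 1/(330089 - (4 - 1*1)) = 1/(330089 - (4 - 1)) = 1/(330089 - 1*3) = 1/(330089 - 3) = 1/330086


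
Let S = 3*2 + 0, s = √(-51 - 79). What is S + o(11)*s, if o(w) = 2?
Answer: 6 + 2*I*√130 ≈ 6.0 + 22.803*I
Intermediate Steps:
s = I*√130 (s = √(-130) = I*√130 ≈ 11.402*I)
S = 6 (S = 6 + 0 = 6)
S + o(11)*s = 6 + 2*(I*√130) = 6 + 2*I*√130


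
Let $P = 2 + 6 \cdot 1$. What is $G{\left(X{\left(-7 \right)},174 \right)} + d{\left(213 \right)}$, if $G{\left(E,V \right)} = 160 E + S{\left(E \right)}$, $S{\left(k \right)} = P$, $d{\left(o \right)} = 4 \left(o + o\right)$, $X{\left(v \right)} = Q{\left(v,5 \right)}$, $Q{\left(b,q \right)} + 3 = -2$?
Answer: $912$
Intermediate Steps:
$Q{\left(b,q \right)} = -5$ ($Q{\left(b,q \right)} = -3 - 2 = -5$)
$X{\left(v \right)} = -5$
$d{\left(o \right)} = 8 o$ ($d{\left(o \right)} = 4 \cdot 2 o = 8 o$)
$P = 8$ ($P = 2 + 6 = 8$)
$S{\left(k \right)} = 8$
$G{\left(E,V \right)} = 8 + 160 E$ ($G{\left(E,V \right)} = 160 E + 8 = 8 + 160 E$)
$G{\left(X{\left(-7 \right)},174 \right)} + d{\left(213 \right)} = \left(8 + 160 \left(-5\right)\right) + 8 \cdot 213 = \left(8 - 800\right) + 1704 = -792 + 1704 = 912$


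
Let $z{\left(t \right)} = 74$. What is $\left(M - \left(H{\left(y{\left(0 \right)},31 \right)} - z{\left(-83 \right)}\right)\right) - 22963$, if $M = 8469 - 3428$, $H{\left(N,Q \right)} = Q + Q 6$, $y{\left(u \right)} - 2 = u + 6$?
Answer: $-18065$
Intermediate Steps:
$y{\left(u \right)} = 8 + u$ ($y{\left(u \right)} = 2 + \left(u + 6\right) = 2 + \left(6 + u\right) = 8 + u$)
$H{\left(N,Q \right)} = 7 Q$ ($H{\left(N,Q \right)} = Q + 6 Q = 7 Q$)
$M = 5041$ ($M = 8469 - 3428 = 5041$)
$\left(M - \left(H{\left(y{\left(0 \right)},31 \right)} - z{\left(-83 \right)}\right)\right) - 22963 = \left(5041 - \left(7 \cdot 31 - 74\right)\right) - 22963 = \left(5041 - \left(217 - 74\right)\right) - 22963 = \left(5041 - 143\right) - 22963 = 4898 - 22963 = -18065$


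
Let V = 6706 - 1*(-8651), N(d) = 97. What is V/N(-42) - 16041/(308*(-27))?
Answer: 43088263/268884 ≈ 160.25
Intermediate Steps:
V = 15357 (V = 6706 + 8651 = 15357)
V/N(-42) - 16041/(308*(-27)) = 15357/97 - 16041/(308*(-27)) = 15357*(1/97) - 16041/(-8316) = 15357/97 - 16041*(-1/8316) = 15357/97 + 5347/2772 = 43088263/268884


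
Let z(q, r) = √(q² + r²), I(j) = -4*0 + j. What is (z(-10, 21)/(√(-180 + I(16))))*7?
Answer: -7*I*√22181/82 ≈ -12.714*I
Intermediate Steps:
I(j) = j (I(j) = 0 + j = j)
(z(-10, 21)/(√(-180 + I(16))))*7 = (√((-10)² + 21²)/(√(-180 + 16)))*7 = (√(100 + 441)/(√(-164)))*7 = (√541/((2*I*√41)))*7 = (√541*(-I*√41/82))*7 = -I*√22181/82*7 = -7*I*√22181/82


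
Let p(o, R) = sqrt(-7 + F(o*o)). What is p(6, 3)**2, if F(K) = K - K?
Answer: -7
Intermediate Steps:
F(K) = 0
p(o, R) = I*sqrt(7) (p(o, R) = sqrt(-7 + 0) = sqrt(-7) = I*sqrt(7))
p(6, 3)**2 = (I*sqrt(7))**2 = -7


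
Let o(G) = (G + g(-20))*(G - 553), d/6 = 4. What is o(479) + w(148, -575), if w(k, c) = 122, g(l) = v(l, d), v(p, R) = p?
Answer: -33844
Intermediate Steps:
d = 24 (d = 6*4 = 24)
g(l) = l
o(G) = (-553 + G)*(-20 + G) (o(G) = (G - 20)*(G - 553) = (-20 + G)*(-553 + G) = (-553 + G)*(-20 + G))
o(479) + w(148, -575) = (11060 + 479² - 573*479) + 122 = (11060 + 229441 - 274467) + 122 = -33966 + 122 = -33844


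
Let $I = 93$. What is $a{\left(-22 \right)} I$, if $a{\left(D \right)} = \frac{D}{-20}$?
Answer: $\frac{1023}{10} \approx 102.3$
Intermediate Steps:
$a{\left(D \right)} = - \frac{D}{20}$ ($a{\left(D \right)} = D \left(- \frac{1}{20}\right) = - \frac{D}{20}$)
$a{\left(-22 \right)} I = \left(- \frac{1}{20}\right) \left(-22\right) 93 = \frac{11}{10} \cdot 93 = \frac{1023}{10}$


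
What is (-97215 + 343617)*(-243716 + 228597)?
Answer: -3725351838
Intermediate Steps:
(-97215 + 343617)*(-243716 + 228597) = 246402*(-15119) = -3725351838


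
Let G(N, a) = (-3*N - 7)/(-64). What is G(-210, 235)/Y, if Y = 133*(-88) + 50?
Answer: 623/745856 ≈ 0.00083528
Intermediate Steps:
G(N, a) = 7/64 + 3*N/64 (G(N, a) = (-7 - 3*N)*(-1/64) = 7/64 + 3*N/64)
Y = -11654 (Y = -11704 + 50 = -11654)
G(-210, 235)/Y = (7/64 + (3/64)*(-210))/(-11654) = (7/64 - 315/32)*(-1/11654) = -623/64*(-1/11654) = 623/745856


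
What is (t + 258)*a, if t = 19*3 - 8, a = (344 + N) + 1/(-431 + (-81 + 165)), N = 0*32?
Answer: 36645669/347 ≈ 1.0561e+5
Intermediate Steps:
N = 0
a = 119367/347 (a = (344 + 0) + 1/(-431 + (-81 + 165)) = 344 + 1/(-431 + 84) = 344 + 1/(-347) = 344 - 1/347 = 119367/347 ≈ 344.00)
t = 49 (t = 57 - 8 = 49)
(t + 258)*a = (49 + 258)*(119367/347) = 307*(119367/347) = 36645669/347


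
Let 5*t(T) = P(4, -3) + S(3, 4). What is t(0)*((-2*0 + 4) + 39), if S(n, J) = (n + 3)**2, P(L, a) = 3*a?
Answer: 1161/5 ≈ 232.20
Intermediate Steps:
S(n, J) = (3 + n)**2
t(T) = 27/5 (t(T) = (3*(-3) + (3 + 3)**2)/5 = (-9 + 6**2)/5 = (-9 + 36)/5 = (1/5)*27 = 27/5)
t(0)*((-2*0 + 4) + 39) = 27*((-2*0 + 4) + 39)/5 = 27*((0 + 4) + 39)/5 = 27*(4 + 39)/5 = (27/5)*43 = 1161/5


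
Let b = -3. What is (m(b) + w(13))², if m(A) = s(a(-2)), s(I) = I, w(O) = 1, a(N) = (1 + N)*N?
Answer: 9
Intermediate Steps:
a(N) = N*(1 + N)
m(A) = 2 (m(A) = -2*(1 - 2) = -2*(-1) = 2)
(m(b) + w(13))² = (2 + 1)² = 3² = 9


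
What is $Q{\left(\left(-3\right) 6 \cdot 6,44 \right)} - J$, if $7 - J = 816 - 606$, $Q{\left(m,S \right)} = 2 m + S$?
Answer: $31$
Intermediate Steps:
$Q{\left(m,S \right)} = S + 2 m$
$J = -203$ ($J = 7 - \left(816 - 606\right) = 7 - 210 = -203$)
$Q{\left(\left(-3\right) 6 \cdot 6,44 \right)} - J = \left(44 + 2 \left(-3\right) 6 \cdot 6\right) - -203 = \left(44 + 2 \left(\left(-18\right) 6\right)\right) + 203 = \left(44 + 2 \left(-108\right)\right) + 203 = \left(44 - 216\right) + 203 = -172 + 203 = 31$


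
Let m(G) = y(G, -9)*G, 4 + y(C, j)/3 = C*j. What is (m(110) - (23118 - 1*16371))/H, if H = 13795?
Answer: -334767/13795 ≈ -24.267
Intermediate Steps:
y(C, j) = -12 + 3*C*j (y(C, j) = -12 + 3*(C*j) = -12 + 3*C*j)
m(G) = G*(-12 - 27*G) (m(G) = (-12 + 3*G*(-9))*G = (-12 - 27*G)*G = G*(-12 - 27*G))
(m(110) - (23118 - 1*16371))/H = (3*110*(-4 - 9*110) - (23118 - 1*16371))/13795 = (3*110*(-4 - 990) - (23118 - 16371))*(1/13795) = (3*110*(-994) - 1*6747)*(1/13795) = (-328020 - 6747)*(1/13795) = -334767*1/13795 = -334767/13795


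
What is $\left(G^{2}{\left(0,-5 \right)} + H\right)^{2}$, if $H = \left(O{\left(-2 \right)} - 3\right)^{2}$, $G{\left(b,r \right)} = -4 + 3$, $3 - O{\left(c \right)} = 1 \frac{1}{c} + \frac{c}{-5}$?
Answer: $\frac{10201}{10000} \approx 1.0201$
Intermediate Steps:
$O{\left(c \right)} = 3 - \frac{1}{c} + \frac{c}{5}$ ($O{\left(c \right)} = 3 - \left(1 \frac{1}{c} + \frac{c}{-5}\right) = 3 - \left(\frac{1}{c} + c \left(- \frac{1}{5}\right)\right) = 3 - \left(\frac{1}{c} - \frac{c}{5}\right) = 3 + \left(- \frac{1}{c} + \frac{c}{5}\right) = 3 - \frac{1}{c} + \frac{c}{5}$)
$G{\left(b,r \right)} = -1$
$H = \frac{1}{100}$ ($H = \left(\left(3 - \frac{1}{-2} + \frac{1}{5} \left(-2\right)\right) - 3\right)^{2} = \left(\left(3 - - \frac{1}{2} - \frac{2}{5}\right) - 3\right)^{2} = \left(\left(3 + \frac{1}{2} - \frac{2}{5}\right) - 3\right)^{2} = \left(\frac{31}{10} - 3\right)^{2} = \left(\frac{1}{10}\right)^{2} = \frac{1}{100} \approx 0.01$)
$\left(G^{2}{\left(0,-5 \right)} + H\right)^{2} = \left(\left(-1\right)^{2} + \frac{1}{100}\right)^{2} = \left(1 + \frac{1}{100}\right)^{2} = \left(\frac{101}{100}\right)^{2} = \frac{10201}{10000}$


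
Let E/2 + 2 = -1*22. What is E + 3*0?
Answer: -48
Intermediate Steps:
E = -48 (E = -4 + 2*(-1*22) = -4 + 2*(-22) = -4 - 44 = -48)
E + 3*0 = -48 + 3*0 = -48 + 0 = -48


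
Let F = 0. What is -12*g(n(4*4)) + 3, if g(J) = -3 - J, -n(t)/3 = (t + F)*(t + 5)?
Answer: -12057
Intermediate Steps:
n(t) = -3*t*(5 + t) (n(t) = -3*(t + 0)*(t + 5) = -3*t*(5 + t))
-12*g(n(4*4)) + 3 = -12*(-3 - 3*4*4*(-5 - 4*4)) + 3 = -12*(-3 - 3*16*(-5 - 1*16)) + 3 = -12*(-3 - 3*16*(-5 - 16)) + 3 = -12*(-3 - 3*16*(-21)) + 3 = -12*(-3 - 1*(-1008)) + 3 = -12*(-3 + 1008) + 3 = -12*1005 + 3 = -12060 + 3 = -12057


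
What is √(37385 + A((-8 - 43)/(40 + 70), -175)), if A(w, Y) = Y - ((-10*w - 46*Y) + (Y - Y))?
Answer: √3527799/11 ≈ 170.75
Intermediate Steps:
A(w, Y) = 10*w + 47*Y (A(w, Y) = Y - ((-46*Y - 10*w) + 0) = Y - (-46*Y - 10*w) = Y + (10*w + 46*Y) = 10*w + 47*Y)
√(37385 + A((-8 - 43)/(40 + 70), -175)) = √(37385 + (10*((-8 - 43)/(40 + 70)) + 47*(-175))) = √(37385 + (10*(-51/110) - 8225)) = √(37385 + (-51/11 - 8225)) = √(37385 - 90526/11) = √(320709/11) = √3527799/11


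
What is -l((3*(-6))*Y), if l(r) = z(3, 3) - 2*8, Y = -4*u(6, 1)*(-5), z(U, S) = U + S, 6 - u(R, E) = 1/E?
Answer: 10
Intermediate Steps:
u(R, E) = 6 - 1/E
z(U, S) = S + U
Y = 100 (Y = -4*(6 - 1/1)*(-5) = -4*(6 - 1*1)*(-5) = -4*(6 - 1)*(-5) = -4*5*(-5) = -20*(-5) = 100)
l(r) = -10 (l(r) = (3 + 3) - 2*8 = 6 - 16 = -10)
-l((3*(-6))*Y) = -1*(-10) = 10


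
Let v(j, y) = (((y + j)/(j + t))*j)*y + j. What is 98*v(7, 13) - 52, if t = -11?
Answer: -43956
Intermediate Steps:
v(j, y) = j + j*y*(j + y)/(-11 + j) (v(j, y) = (((y + j)/(j - 11))*j)*y + j = (((j + y)/(-11 + j))*j)*y + j = (j*(j + y)/(-11 + j))*y + j = j*y*(j + y)/(-11 + j) + j = j + j*y*(j + y)/(-11 + j))
98*v(7, 13) - 52 = 98*(7*(-11 + 7 + 13² + 7*13)/(-11 + 7)) - 52 = 98*(7*(-11 + 7 + 169 + 91)/(-4)) - 52 = 98*(7*(-¼)*256) - 52 = 98*(-448) - 52 = -43904 - 52 = -43956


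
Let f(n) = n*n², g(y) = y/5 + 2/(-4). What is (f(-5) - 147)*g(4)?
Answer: -408/5 ≈ -81.600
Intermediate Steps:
g(y) = -½ + y/5 (g(y) = y*(⅕) + 2*(-¼) = y/5 - ½ = -½ + y/5)
f(n) = n³
(f(-5) - 147)*g(4) = ((-5)³ - 147)*(-½ + (⅕)*4) = (-125 - 147)*(-½ + ⅘) = -272*3/10 = -408/5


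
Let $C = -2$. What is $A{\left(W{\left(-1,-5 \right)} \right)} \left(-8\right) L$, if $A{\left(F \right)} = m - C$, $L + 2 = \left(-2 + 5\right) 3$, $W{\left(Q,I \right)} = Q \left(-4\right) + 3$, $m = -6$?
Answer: $224$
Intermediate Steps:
$W{\left(Q,I \right)} = 3 - 4 Q$ ($W{\left(Q,I \right)} = - 4 Q + 3 = 3 - 4 Q$)
$L = 7$ ($L = -2 + \left(-2 + 5\right) 3 = -2 + 3 \cdot 3 = -2 + 9 = 7$)
$A{\left(F \right)} = -4$ ($A{\left(F \right)} = -6 - -2 = -6 + 2 = -4$)
$A{\left(W{\left(-1,-5 \right)} \right)} \left(-8\right) L = \left(-4\right) \left(-8\right) 7 = 32 \cdot 7 = 224$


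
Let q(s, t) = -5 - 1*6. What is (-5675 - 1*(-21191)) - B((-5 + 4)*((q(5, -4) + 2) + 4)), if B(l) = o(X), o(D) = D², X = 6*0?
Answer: 15516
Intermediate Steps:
q(s, t) = -11 (q(s, t) = -5 - 6 = -11)
X = 0
B(l) = 0 (B(l) = 0² = 0)
(-5675 - 1*(-21191)) - B((-5 + 4)*((q(5, -4) + 2) + 4)) = (-5675 - 1*(-21191)) - 1*0 = (-5675 + 21191) + 0 = 15516 + 0 = 15516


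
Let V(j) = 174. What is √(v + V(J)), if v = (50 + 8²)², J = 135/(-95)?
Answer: √13170 ≈ 114.76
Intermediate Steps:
J = -27/19 (J = 135*(-1/95) = -27/19 ≈ -1.4211)
v = 12996 (v = (50 + 64)² = 114² = 12996)
√(v + V(J)) = √(12996 + 174) = √13170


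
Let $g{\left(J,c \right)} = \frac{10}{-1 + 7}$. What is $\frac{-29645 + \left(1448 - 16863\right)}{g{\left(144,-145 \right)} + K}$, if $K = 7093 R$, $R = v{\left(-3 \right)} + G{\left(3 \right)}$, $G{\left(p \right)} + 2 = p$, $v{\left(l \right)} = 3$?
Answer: $- \frac{135180}{85121} \approx -1.5881$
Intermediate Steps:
$G{\left(p \right)} = -2 + p$
$g{\left(J,c \right)} = \frac{5}{3}$ ($g{\left(J,c \right)} = \frac{10}{6} = 10 \cdot \frac{1}{6} = \frac{5}{3}$)
$R = 4$ ($R = 3 + \left(-2 + 3\right) = 3 + 1 = 4$)
$K = 28372$ ($K = 7093 \cdot 4 = 28372$)
$\frac{-29645 + \left(1448 - 16863\right)}{g{\left(144,-145 \right)} + K} = \frac{-29645 + \left(1448 - 16863\right)}{\frac{5}{3} + 28372} = \frac{-29645 + \left(1448 - 16863\right)}{\frac{85121}{3}} = \left(-29645 - 15415\right) \frac{3}{85121} = \left(-45060\right) \frac{3}{85121} = - \frac{135180}{85121}$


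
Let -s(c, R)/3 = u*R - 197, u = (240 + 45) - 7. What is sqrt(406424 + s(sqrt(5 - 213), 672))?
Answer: I*sqrt(153433) ≈ 391.71*I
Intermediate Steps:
u = 278 (u = 285 - 7 = 278)
s(c, R) = 591 - 834*R (s(c, R) = -3*(278*R - 197) = -3*(-197 + 278*R) = 591 - 834*R)
sqrt(406424 + s(sqrt(5 - 213), 672)) = sqrt(406424 + (591 - 834*672)) = sqrt(406424 + (591 - 560448)) = sqrt(406424 - 559857) = sqrt(-153433) = I*sqrt(153433)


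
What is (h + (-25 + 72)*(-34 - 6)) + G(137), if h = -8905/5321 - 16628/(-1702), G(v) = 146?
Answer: -7815187875/4528171 ≈ -1725.9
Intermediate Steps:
h = 36660639/4528171 (h = -8905*1/5321 - 16628*(-1/1702) = -8905/5321 + 8314/851 = 36660639/4528171 ≈ 8.0961)
(h + (-25 + 72)*(-34 - 6)) + G(137) = (36660639/4528171 + (-25 + 72)*(-34 - 6)) + 146 = (36660639/4528171 + 47*(-40)) + 146 = (36660639/4528171 - 1880) + 146 = -8476300841/4528171 + 146 = -7815187875/4528171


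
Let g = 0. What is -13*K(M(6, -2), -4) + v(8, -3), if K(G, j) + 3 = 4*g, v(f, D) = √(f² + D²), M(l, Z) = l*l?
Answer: 39 + √73 ≈ 47.544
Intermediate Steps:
M(l, Z) = l²
v(f, D) = √(D² + f²)
K(G, j) = -3 (K(G, j) = -3 + 4*0 = -3 + 0 = -3)
-13*K(M(6, -2), -4) + v(8, -3) = -13*(-3) + √((-3)² + 8²) = 39 + √(9 + 64) = 39 + √73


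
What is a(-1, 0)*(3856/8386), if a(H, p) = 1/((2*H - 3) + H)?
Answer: -964/12579 ≈ -0.076636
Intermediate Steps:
a(H, p) = 1/(-3 + 3*H) (a(H, p) = 1/((-3 + 2*H) + H) = 1/(-3 + 3*H))
a(-1, 0)*(3856/8386) = (1/(3*(-1 - 1)))*(3856/8386) = ((⅓)/(-2))*(3856*(1/8386)) = ((⅓)*(-½))*(1928/4193) = -⅙*1928/4193 = -964/12579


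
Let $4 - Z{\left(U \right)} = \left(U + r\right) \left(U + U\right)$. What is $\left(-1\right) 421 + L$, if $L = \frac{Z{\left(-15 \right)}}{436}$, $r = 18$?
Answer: $- \frac{91731}{218} \approx -420.78$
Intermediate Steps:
$Z{\left(U \right)} = 4 - 2 U \left(18 + U\right)$ ($Z{\left(U \right)} = 4 - \left(U + 18\right) \left(U + U\right) = 4 - \left(18 + U\right) 2 U = 4 - 2 U \left(18 + U\right)$)
$L = \frac{47}{218}$ ($L = \frac{4 - -540 - 2 \left(-15\right)^{2}}{436} = \left(4 + 540 - 450\right) \frac{1}{436} = 94 \cdot \frac{1}{436} = \frac{47}{218} \approx 0.2156$)
$\left(-1\right) 421 + L = \left(-1\right) 421 + \frac{47}{218} = -421 + \frac{47}{218} = - \frac{91731}{218}$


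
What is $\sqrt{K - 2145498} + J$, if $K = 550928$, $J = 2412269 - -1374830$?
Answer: $3787099 + i \sqrt{1594570} \approx 3.7871 \cdot 10^{6} + 1262.8 i$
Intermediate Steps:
$J = 3787099$ ($J = 2412269 + 1374830 = 3787099$)
$\sqrt{K - 2145498} + J = \sqrt{550928 - 2145498} + 3787099 = \sqrt{-1594570} + 3787099 = i \sqrt{1594570} + 3787099 = 3787099 + i \sqrt{1594570}$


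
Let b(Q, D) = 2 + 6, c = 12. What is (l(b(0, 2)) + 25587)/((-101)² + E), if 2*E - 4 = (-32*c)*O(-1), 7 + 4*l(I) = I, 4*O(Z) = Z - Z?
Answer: 102349/40812 ≈ 2.5078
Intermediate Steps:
O(Z) = 0 (O(Z) = (Z - Z)/4 = (¼)*0 = 0)
b(Q, D) = 8
l(I) = -7/4 + I/4
E = 2 (E = 2 + (-32*12*0)/2 = 2 + (-384*0)/2 = 2 + (½)*0 = 2 + 0 = 2)
(l(b(0, 2)) + 25587)/((-101)² + E) = ((-7/4 + (¼)*8) + 25587)/((-101)² + 2) = ((-7/4 + 2) + 25587)/(10201 + 2) = (¼ + 25587)/10203 = (102349/4)*(1/10203) = 102349/40812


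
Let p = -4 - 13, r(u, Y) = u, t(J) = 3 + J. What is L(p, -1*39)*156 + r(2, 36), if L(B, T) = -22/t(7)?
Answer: -1706/5 ≈ -341.20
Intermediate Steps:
p = -17
L(B, T) = -11/5 (L(B, T) = -22/(3 + 7) = -22/10 = -22*⅒ = -11/5)
L(p, -1*39)*156 + r(2, 36) = -11/5*156 + 2 = -1716/5 + 2 = -1706/5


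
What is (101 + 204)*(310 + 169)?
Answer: 146095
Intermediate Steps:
(101 + 204)*(310 + 169) = 305*479 = 146095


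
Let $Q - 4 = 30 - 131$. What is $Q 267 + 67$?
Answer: $-25832$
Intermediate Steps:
$Q = -97$ ($Q = 4 + \left(30 - 131\right) = 4 - 101 = -97$)
$Q 267 + 67 = \left(-97\right) 267 + 67 = -25899 + 67 = -25832$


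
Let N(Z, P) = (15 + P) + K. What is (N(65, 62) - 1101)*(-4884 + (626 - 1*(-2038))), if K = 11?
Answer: 2248860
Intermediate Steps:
N(Z, P) = 26 + P (N(Z, P) = (15 + P) + 11 = 26 + P)
(N(65, 62) - 1101)*(-4884 + (626 - 1*(-2038))) = ((26 + 62) - 1101)*(-4884 + (626 - 1*(-2038))) = (88 - 1101)*(-4884 + (626 + 2038)) = -1013*(-4884 + 2664) = -1013*(-2220) = 2248860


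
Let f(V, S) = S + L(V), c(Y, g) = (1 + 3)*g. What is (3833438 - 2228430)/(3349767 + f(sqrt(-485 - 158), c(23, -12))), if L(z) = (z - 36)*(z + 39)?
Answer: 5373040341376/11206907825371 - 4815024*I*sqrt(643)/11206907825371 ≈ 0.47944 - 1.0895e-5*I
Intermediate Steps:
c(Y, g) = 4*g
L(z) = (-36 + z)*(39 + z)
f(V, S) = -1404 + S + V**2 + 3*V (f(V, S) = S + (-1404 + V**2 + 3*V) = -1404 + S + V**2 + 3*V)
(3833438 - 2228430)/(3349767 + f(sqrt(-485 - 158), c(23, -12))) = (3833438 - 2228430)/(3349767 + (-1404 + 4*(-12) + (sqrt(-485 - 158))**2 + 3*sqrt(-485 - 158))) = 1605008/(3349767 + (-1404 - 48 + (sqrt(-643))**2 + 3*sqrt(-643))) = 1605008/(3349767 + (-1404 - 48 + (I*sqrt(643))**2 + 3*(I*sqrt(643)))) = 1605008/(3349767 + (-1404 - 48 - 643 + 3*I*sqrt(643))) = 1605008/(3349767 + (-2095 + 3*I*sqrt(643))) = 1605008/(3347672 + 3*I*sqrt(643))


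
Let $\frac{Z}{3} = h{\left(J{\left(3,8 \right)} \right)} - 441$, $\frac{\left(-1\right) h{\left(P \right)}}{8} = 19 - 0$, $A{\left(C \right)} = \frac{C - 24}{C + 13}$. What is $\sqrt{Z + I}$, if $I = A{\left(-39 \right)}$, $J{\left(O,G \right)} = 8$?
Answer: $\frac{i \sqrt{1200966}}{26} \approx 42.149 i$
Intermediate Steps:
$A{\left(C \right)} = \frac{-24 + C}{13 + C}$
$h{\left(P \right)} = -152$ ($h{\left(P \right)} = - 8 \left(19 - 0\right) = - 8 \left(19 + 0\right) = \left(-8\right) 19 = -152$)
$I = \frac{63}{26}$ ($I = \frac{-24 - 39}{13 - 39} = \frac{1}{-26} \left(-63\right) = \left(- \frac{1}{26}\right) \left(-63\right) = \frac{63}{26} \approx 2.4231$)
$Z = -1779$ ($Z = 3 \left(-152 - 441\right) = 3 \left(-593\right) = -1779$)
$\sqrt{Z + I} = \sqrt{-1779 + \frac{63}{26}} = \sqrt{- \frac{46191}{26}} = \frac{i \sqrt{1200966}}{26}$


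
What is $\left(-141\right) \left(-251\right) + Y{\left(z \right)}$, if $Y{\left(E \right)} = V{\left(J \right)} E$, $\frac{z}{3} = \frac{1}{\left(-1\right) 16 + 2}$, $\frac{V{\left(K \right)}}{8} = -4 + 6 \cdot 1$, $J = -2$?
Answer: $\frac{247713}{7} \approx 35388.0$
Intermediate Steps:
$V{\left(K \right)} = 16$ ($V{\left(K \right)} = 8 \left(-4 + 6 \cdot 1\right) = 8 \left(-4 + 6\right) = 8 \cdot 2 = 16$)
$z = - \frac{3}{14}$ ($z = \frac{3}{\left(-1\right) 16 + 2} = \frac{3}{-16 + 2} = \frac{3}{-14} = 3 \left(- \frac{1}{14}\right) = - \frac{3}{14} \approx -0.21429$)
$Y{\left(E \right)} = 16 E$
$\left(-141\right) \left(-251\right) + Y{\left(z \right)} = \left(-141\right) \left(-251\right) + 16 \left(- \frac{3}{14}\right) = 35391 - \frac{24}{7} = \frac{247713}{7}$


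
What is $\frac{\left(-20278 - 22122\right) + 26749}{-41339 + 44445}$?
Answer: $- \frac{15651}{3106} \approx -5.039$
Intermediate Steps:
$\frac{\left(-20278 - 22122\right) + 26749}{-41339 + 44445} = \frac{-42400 + 26749}{3106} = \left(-15651\right) \frac{1}{3106} = - \frac{15651}{3106}$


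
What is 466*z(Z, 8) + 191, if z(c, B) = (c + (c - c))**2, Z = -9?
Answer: 37937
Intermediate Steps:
z(c, B) = c**2 (z(c, B) = (c + 0)**2 = c**2)
466*z(Z, 8) + 191 = 466*(-9)**2 + 191 = 466*81 + 191 = 37746 + 191 = 37937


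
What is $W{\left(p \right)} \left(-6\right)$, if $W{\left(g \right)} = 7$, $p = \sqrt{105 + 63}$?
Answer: $-42$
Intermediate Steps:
$p = 2 \sqrt{42}$ ($p = \sqrt{168} = 2 \sqrt{42} \approx 12.961$)
$W{\left(p \right)} \left(-6\right) = 7 \left(-6\right) = -42$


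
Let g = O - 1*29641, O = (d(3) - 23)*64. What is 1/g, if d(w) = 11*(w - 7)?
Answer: -1/33929 ≈ -2.9473e-5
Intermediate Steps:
d(w) = -77 + 11*w (d(w) = 11*(-7 + w) = -77 + 11*w)
O = -4288 (O = ((-77 + 11*3) - 23)*64 = ((-77 + 33) - 23)*64 = (-44 - 23)*64 = -67*64 = -4288)
g = -33929 (g = -4288 - 1*29641 = -4288 - 29641 = -33929)
1/g = 1/(-33929) = -1/33929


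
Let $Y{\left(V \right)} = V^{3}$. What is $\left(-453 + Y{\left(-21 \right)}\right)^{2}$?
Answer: $94361796$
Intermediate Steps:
$\left(-453 + Y{\left(-21 \right)}\right)^{2} = \left(-453 + \left(-21\right)^{3}\right)^{2} = \left(-453 - 9261\right)^{2} = \left(-9714\right)^{2} = 94361796$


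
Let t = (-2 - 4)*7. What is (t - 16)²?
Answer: 3364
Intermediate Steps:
t = -42 (t = -6*7 = -42)
(t - 16)² = (-42 - 16)² = (-58)² = 3364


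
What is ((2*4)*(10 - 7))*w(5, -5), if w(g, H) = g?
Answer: 120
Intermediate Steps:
((2*4)*(10 - 7))*w(5, -5) = ((2*4)*(10 - 7))*5 = (8*3)*5 = 24*5 = 120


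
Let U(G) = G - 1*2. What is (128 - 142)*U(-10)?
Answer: 168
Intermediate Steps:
U(G) = -2 + G (U(G) = G - 2 = -2 + G)
(128 - 142)*U(-10) = (128 - 142)*(-2 - 10) = -14*(-12) = 168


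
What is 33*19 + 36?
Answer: 663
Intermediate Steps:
33*19 + 36 = 627 + 36 = 663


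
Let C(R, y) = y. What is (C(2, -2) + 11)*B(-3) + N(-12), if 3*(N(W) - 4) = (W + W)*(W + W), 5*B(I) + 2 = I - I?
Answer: 962/5 ≈ 192.40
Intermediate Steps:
B(I) = -⅖ (B(I) = -⅖ + (I - I)/5 = -⅖ + (⅕)*0 = -⅖ + 0 = -⅖)
N(W) = 4 + 4*W²/3 (N(W) = 4 + ((W + W)*(W + W))/3 = 4 + ((2*W)*(2*W))/3 = 4 + (4*W²)/3 = 4 + 4*W²/3)
(C(2, -2) + 11)*B(-3) + N(-12) = (-2 + 11)*(-⅖) + (4 + (4/3)*(-12)²) = 9*(-⅖) + (4 + (4/3)*144) = -18/5 + (4 + 192) = -18/5 + 196 = 962/5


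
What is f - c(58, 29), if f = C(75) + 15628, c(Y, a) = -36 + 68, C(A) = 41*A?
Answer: 18671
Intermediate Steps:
c(Y, a) = 32
f = 18703 (f = 41*75 + 15628 = 3075 + 15628 = 18703)
f - c(58, 29) = 18703 - 1*32 = 18703 - 32 = 18671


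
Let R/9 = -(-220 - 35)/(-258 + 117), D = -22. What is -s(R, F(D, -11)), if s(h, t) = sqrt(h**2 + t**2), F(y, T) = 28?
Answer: -sqrt(2317081)/47 ≈ -32.387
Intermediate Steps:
R = -765/47 (R = 9*(-(-220 - 35)/(-258 + 117)) = 9*(-(-255)/(-141)) = 9*(-(-255)*(-1)/141) = 9*(-1*85/47) = 9*(-85/47) = -765/47 ≈ -16.277)
-s(R, F(D, -11)) = -sqrt((-765/47)**2 + 28**2) = -sqrt(585225/2209 + 784) = -sqrt(2317081/2209) = -sqrt(2317081)/47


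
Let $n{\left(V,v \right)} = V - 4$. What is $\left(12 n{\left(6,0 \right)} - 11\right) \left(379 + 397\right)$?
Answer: $10088$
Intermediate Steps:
$n{\left(V,v \right)} = -4 + V$
$\left(12 n{\left(6,0 \right)} - 11\right) \left(379 + 397\right) = \left(12 \left(-4 + 6\right) - 11\right) \left(379 + 397\right) = \left(12 \cdot 2 - 11\right) 776 = \left(24 - 11\right) 776 = 13 \cdot 776 = 10088$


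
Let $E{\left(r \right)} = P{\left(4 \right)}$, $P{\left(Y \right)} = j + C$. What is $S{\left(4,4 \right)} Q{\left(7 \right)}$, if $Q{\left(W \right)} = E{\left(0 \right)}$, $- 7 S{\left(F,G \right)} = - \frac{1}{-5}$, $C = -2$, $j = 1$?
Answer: $\frac{1}{35} \approx 0.028571$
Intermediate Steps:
$S{\left(F,G \right)} = - \frac{1}{35}$ ($S{\left(F,G \right)} = - \frac{\left(-1\right) \frac{1}{-5}}{7} = - \frac{\left(-1\right) \left(- \frac{1}{5}\right)}{7} = \left(- \frac{1}{7}\right) \frac{1}{5} = - \frac{1}{35}$)
$P{\left(Y \right)} = -1$ ($P{\left(Y \right)} = 1 - 2 = -1$)
$E{\left(r \right)} = -1$
$Q{\left(W \right)} = -1$
$S{\left(4,4 \right)} Q{\left(7 \right)} = \left(- \frac{1}{35}\right) \left(-1\right) = \frac{1}{35}$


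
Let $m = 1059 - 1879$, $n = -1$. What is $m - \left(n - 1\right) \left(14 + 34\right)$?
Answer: $-724$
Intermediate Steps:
$m = -820$ ($m = 1059 - 1879 = -820$)
$m - \left(n - 1\right) \left(14 + 34\right) = -820 - \left(-1 - 1\right) \left(14 + 34\right) = -820 - \left(-1 - 1\right) 48 = -820 - \left(-2\right) 48 = -820 - -96 = -820 + 96 = -724$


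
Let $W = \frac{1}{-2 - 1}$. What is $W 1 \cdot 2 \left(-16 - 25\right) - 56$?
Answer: $- \frac{86}{3} \approx -28.667$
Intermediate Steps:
$W = - \frac{1}{3}$ ($W = \frac{1}{-3} = - \frac{1}{3} \approx -0.33333$)
$W 1 \cdot 2 \left(-16 - 25\right) - 56 = \left(- \frac{1}{3}\right) 1 \cdot 2 \left(-16 - 25\right) - 56 = \left(- \frac{1}{3}\right) 2 \left(-16 - 25\right) - 56 = \left(- \frac{2}{3}\right) \left(-41\right) - 56 = \frac{82}{3} - 56 = - \frac{86}{3}$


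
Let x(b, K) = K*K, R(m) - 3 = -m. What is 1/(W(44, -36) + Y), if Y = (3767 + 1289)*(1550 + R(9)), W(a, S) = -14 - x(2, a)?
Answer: 1/7804514 ≈ 1.2813e-7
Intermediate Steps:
R(m) = 3 - m
x(b, K) = K**2
W(a, S) = -14 - a**2
Y = 7806464 (Y = (3767 + 1289)*(1550 + (3 - 1*9)) = 5056*(1550 + (3 - 9)) = 5056*(1550 - 6) = 5056*1544 = 7806464)
1/(W(44, -36) + Y) = 1/((-14 - 1*44**2) + 7806464) = 1/((-14 - 1*1936) + 7806464) = 1/((-14 - 1936) + 7806464) = 1/(-1950 + 7806464) = 1/7804514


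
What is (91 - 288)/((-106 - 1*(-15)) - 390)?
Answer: 197/481 ≈ 0.40956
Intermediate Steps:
(91 - 288)/((-106 - 1*(-15)) - 390) = -197/((-106 + 15) - 390) = -197/(-91 - 390) = -197/(-481) = -197*(-1/481) = 197/481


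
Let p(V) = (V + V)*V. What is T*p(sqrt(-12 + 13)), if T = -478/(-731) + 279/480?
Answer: 144463/58480 ≈ 2.4703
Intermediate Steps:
p(V) = 2*V**2 (p(V) = (2*V)*V = 2*V**2)
T = 144463/116960 (T = -478*(-1/731) + 279*(1/480) = 478/731 + 93/160 = 144463/116960 ≈ 1.2351)
T*p(sqrt(-12 + 13)) = 144463*(2*(sqrt(-12 + 13))**2)/116960 = 144463*(2*(sqrt(1))**2)/116960 = 144463*(2*1**2)/116960 = 144463*(2*1)/116960 = (144463/116960)*2 = 144463/58480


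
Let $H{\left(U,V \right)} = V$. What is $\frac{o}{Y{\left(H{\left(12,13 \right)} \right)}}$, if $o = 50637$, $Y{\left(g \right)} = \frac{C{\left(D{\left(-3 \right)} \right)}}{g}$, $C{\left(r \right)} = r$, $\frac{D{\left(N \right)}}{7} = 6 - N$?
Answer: $\frac{219427}{21} \approx 10449.0$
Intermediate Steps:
$D{\left(N \right)} = 42 - 7 N$ ($D{\left(N \right)} = 7 \left(6 - N\right) = 42 - 7 N$)
$Y{\left(g \right)} = \frac{63}{g}$ ($Y{\left(g \right)} = \frac{42 - -21}{g} = \frac{42 + 21}{g} = \frac{63}{g}$)
$\frac{o}{Y{\left(H{\left(12,13 \right)} \right)}} = \frac{50637}{63 \cdot \frac{1}{13}} = \frac{50637}{\frac{63}{13}} = 50637 \cdot \frac{13}{63} = \frac{219427}{21}$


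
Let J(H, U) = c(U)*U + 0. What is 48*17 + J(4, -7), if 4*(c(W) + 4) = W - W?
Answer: 844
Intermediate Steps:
c(W) = -4 (c(W) = -4 + (W - W)/4 = -4 + (¼)*0 = -4 + 0 = -4)
J(H, U) = -4*U (J(H, U) = -4*U + 0 = -4*U)
48*17 + J(4, -7) = 48*17 - 4*(-7) = 816 + 28 = 844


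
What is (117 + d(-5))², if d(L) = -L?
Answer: 14884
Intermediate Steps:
(117 + d(-5))² = (117 - 1*(-5))² = (117 + 5)² = 122² = 14884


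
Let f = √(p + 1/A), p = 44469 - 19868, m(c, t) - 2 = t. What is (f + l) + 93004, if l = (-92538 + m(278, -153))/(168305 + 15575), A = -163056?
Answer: 17101482831/183880 + 7*√834276992145/40764 ≈ 93160.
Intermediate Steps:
m(c, t) = 2 + t
p = 24601
l = -92689/183880 (l = (-92538 + (2 - 153))/(168305 + 15575) = (-92538 - 151)/183880 = -92689*1/183880 = -92689/183880 ≈ -0.50407)
f = 7*√834276992145/40764 (f = √(24601 + 1/(-163056)) = √(24601 - 1/163056) = √(4011340655/163056) = 7*√834276992145/40764 ≈ 156.85)
(f + l) + 93004 = (7*√834276992145/40764 - 92689/183880) + 93004 = (-92689/183880 + 7*√834276992145/40764) + 93004 = 17101482831/183880 + 7*√834276992145/40764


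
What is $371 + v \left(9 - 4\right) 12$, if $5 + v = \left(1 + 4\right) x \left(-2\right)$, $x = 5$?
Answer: $-2929$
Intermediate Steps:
$v = -55$ ($v = -5 + \left(1 + 4\right) 5 \left(-2\right) = -5 + 5 \cdot 5 \left(-2\right) = -5 + 25 \left(-2\right) = -5 - 50 = -55$)
$371 + v \left(9 - 4\right) 12 = 371 - 55 \left(9 - 4\right) 12 = 371 - 55 \cdot 5 \cdot 12 = 371 - 3300 = -2929$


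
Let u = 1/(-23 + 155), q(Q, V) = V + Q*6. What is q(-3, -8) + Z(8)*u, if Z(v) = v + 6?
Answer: -1709/66 ≈ -25.894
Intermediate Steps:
q(Q, V) = V + 6*Q
u = 1/132 ≈ 0.0075758
Z(v) = 6 + v
q(-3, -8) + Z(8)*u = (-8 + 6*(-3)) + (6 + 8)*(1/132) = (-8 - 18) + 14*(1/132) = -26 + 7/66 = -1709/66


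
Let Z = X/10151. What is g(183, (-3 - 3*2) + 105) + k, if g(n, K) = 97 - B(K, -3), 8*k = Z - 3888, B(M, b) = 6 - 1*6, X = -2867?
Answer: -31592779/81208 ≈ -389.04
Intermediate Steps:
B(M, b) = 0 (B(M, b) = 6 - 6 = 0)
Z = -2867/10151 ≈ -0.28244
k = -39469955/81208 (k = (-2867/10151 - 3888)/8 = (⅛)*(-39469955/10151) = -39469955/81208 ≈ -486.04)
g(n, K) = 97 (g(n, K) = 97 - 1*0 = 97 + 0 = 97)
g(183, (-3 - 3*2) + 105) + k = 97 - 39469955/81208 = -31592779/81208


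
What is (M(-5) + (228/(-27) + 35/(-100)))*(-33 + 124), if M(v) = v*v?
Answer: 265447/180 ≈ 1474.7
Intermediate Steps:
M(v) = v**2
(M(-5) + (228/(-27) + 35/(-100)))*(-33 + 124) = ((-5)**2 + (228/(-27) + 35/(-100)))*(-33 + 124) = (25 + (228*(-1/27) + 35*(-1/100)))*91 = (25 + (-76/9 - 7/20))*91 = (25 - 1583/180)*91 = (2917/180)*91 = 265447/180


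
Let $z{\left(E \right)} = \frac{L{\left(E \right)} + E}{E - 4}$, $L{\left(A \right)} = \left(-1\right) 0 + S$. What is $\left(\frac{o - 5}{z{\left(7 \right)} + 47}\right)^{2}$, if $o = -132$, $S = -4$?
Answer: $\frac{18769}{2304} \approx 8.1463$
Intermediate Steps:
$L{\left(A \right)} = -4$ ($L{\left(A \right)} = \left(-1\right) 0 - 4 = 0 - 4 = -4$)
$z{\left(E \right)} = 1$ ($z{\left(E \right)} = \frac{-4 + E}{E - 4} = \frac{-4 + E}{-4 + E} = 1$)
$\left(\frac{o - 5}{z{\left(7 \right)} + 47}\right)^{2} = \left(\frac{-132 - 5}{1 + 47}\right)^{2} = \left(- \frac{137}{48}\right)^{2} = \frac{18769}{2304}$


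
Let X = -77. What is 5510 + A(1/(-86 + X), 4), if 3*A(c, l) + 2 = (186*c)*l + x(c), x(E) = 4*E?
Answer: 897772/163 ≈ 5507.8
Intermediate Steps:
A(c, l) = -⅔ + 4*c/3 + 62*c*l (A(c, l) = -⅔ + ((186*c)*l + 4*c)/3 = -⅔ + (186*c*l + 4*c)/3 = -⅔ + (4*c + 186*c*l)/3 = -⅔ + (4*c/3 + 62*c*l) = -⅔ + 4*c/3 + 62*c*l)
5510 + A(1/(-86 + X), 4) = 5510 + (-⅔ + 4/(3*(-86 - 77)) + 62*4/(-86 - 77)) = 5510 + (-⅔ + (4/3)/(-163) + 62*4/(-163)) = 5510 + (-⅔ + (4/3)*(-1/163) + 62*(-1/163)*4) = 5510 + (-⅔ - 4/489 - 248/163) = 5510 - 358/163 = 897772/163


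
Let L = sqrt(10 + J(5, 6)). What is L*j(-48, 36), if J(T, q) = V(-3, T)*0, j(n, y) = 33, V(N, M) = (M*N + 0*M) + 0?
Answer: 33*sqrt(10) ≈ 104.36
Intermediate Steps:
V(N, M) = M*N (V(N, M) = (M*N + 0) + 0 = M*N + 0 = M*N)
J(T, q) = 0 (J(T, q) = (T*(-3))*0 = -3*T*0 = 0)
L = sqrt(10) (L = sqrt(10 + 0) = sqrt(10) ≈ 3.1623)
L*j(-48, 36) = sqrt(10)*33 = 33*sqrt(10)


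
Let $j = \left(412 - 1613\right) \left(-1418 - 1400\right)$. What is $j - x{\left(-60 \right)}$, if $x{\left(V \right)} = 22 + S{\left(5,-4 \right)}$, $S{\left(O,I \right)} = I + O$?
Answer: $3384395$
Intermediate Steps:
$x{\left(V \right)} = 23$ ($x{\left(V \right)} = 22 + \left(-4 + 5\right) = 22 + 1 = 23$)
$j = 3384418$ ($j = \left(-1201\right) \left(-2818\right) = 3384418$)
$j - x{\left(-60 \right)} = 3384418 - 23 = 3384395$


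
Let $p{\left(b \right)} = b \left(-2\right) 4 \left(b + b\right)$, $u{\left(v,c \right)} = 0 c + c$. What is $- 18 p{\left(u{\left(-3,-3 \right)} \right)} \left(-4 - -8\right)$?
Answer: $10368$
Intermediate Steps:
$u{\left(v,c \right)} = c$ ($u{\left(v,c \right)} = 0 + c = c$)
$p{\left(b \right)} = - 16 b^{2}$ ($p{\left(b \right)} = - 2 b 4 \cdot 2 b = - 2 b 8 b = - 16 b^{2}$)
$- 18 p{\left(u{\left(-3,-3 \right)} \right)} \left(-4 - -8\right) = - 18 \left(- 16 \left(-3\right)^{2}\right) \left(-4 - -8\right) = - 18 \left(\left(-16\right) 9\right) \left(-4 + 8\right) = \left(-18\right) \left(-144\right) 4 = 2592 \cdot 4 = 10368$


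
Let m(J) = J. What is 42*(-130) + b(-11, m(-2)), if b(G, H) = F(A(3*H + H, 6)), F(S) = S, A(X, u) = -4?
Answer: -5464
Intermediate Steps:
b(G, H) = -4
42*(-130) + b(-11, m(-2)) = 42*(-130) - 4 = -5460 - 4 = -5464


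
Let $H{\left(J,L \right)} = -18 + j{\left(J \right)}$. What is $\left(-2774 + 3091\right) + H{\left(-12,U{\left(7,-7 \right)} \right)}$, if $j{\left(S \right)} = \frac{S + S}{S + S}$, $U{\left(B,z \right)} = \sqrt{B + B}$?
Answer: $300$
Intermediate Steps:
$U{\left(B,z \right)} = \sqrt{2} \sqrt{B}$ ($U{\left(B,z \right)} = \sqrt{2 B} = \sqrt{2} \sqrt{B}$)
$j{\left(S \right)} = 1$ ($j{\left(S \right)} = \frac{2 S}{2 S} = 2 S \frac{1}{2 S} = 1$)
$H{\left(J,L \right)} = -17$ ($H{\left(J,L \right)} = -18 + 1 = -17$)
$\left(-2774 + 3091\right) + H{\left(-12,U{\left(7,-7 \right)} \right)} = \left(-2774 + 3091\right) - 17 = 317 - 17 = 300$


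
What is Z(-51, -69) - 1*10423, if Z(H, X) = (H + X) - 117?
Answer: -10660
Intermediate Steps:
Z(H, X) = -117 + H + X
Z(-51, -69) - 1*10423 = (-117 - 51 - 69) - 1*10423 = -237 - 10423 = -10660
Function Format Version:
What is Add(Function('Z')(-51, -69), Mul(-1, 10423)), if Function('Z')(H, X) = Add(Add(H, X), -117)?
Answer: -10660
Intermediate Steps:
Function('Z')(H, X) = Add(-117, H, X)
Add(Function('Z')(-51, -69), Mul(-1, 10423)) = Add(Add(-117, -51, -69), Mul(-1, 10423)) = Add(-237, -10423) = -10660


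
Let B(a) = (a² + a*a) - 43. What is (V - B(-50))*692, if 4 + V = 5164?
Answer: 140476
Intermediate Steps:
V = 5160 (V = -4 + 5164 = 5160)
B(a) = -43 + 2*a² (B(a) = (a² + a²) - 43 = 2*a² - 43 = -43 + 2*a²)
(V - B(-50))*692 = (5160 - (-43 + 2*(-50)²))*692 = (5160 - (-43 + 2*2500))*692 = (5160 - (-43 + 5000))*692 = (5160 - 1*4957)*692 = (5160 - 4957)*692 = 203*692 = 140476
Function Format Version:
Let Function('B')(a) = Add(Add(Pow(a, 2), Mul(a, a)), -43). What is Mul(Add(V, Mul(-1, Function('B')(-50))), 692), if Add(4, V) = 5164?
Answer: 140476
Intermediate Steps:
V = 5160 (V = Add(-4, 5164) = 5160)
Function('B')(a) = Add(-43, Mul(2, Pow(a, 2))) (Function('B')(a) = Add(Add(Pow(a, 2), Pow(a, 2)), -43) = Add(Mul(2, Pow(a, 2)), -43) = Add(-43, Mul(2, Pow(a, 2))))
Mul(Add(V, Mul(-1, Function('B')(-50))), 692) = Mul(Add(5160, Mul(-1, Add(-43, Mul(2, Pow(-50, 2))))), 692) = Mul(Add(5160, Mul(-1, Add(-43, Mul(2, 2500)))), 692) = Mul(Add(5160, Mul(-1, Add(-43, 5000))), 692) = Mul(Add(5160, Mul(-1, 4957)), 692) = Mul(Add(5160, -4957), 692) = Mul(203, 692) = 140476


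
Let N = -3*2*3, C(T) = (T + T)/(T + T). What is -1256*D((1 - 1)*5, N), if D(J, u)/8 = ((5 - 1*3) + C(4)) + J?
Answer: -30144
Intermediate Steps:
C(T) = 1 (C(T) = (2*T)/((2*T)) = (2*T)*(1/(2*T)) = 1)
N = -18 (N = -6*3 = -18)
D(J, u) = 24 + 8*J (D(J, u) = 8*(((5 - 1*3) + 1) + J) = 8*(((5 - 3) + 1) + J) = 8*((2 + 1) + J) = 8*(3 + J) = 24 + 8*J)
-1256*D((1 - 1)*5, N) = -1256*(24 + 8*((1 - 1)*5)) = -1256*(24 + 8*(0*5)) = -1256*(24 + 8*0) = -1256*(24 + 0) = -1256*24 = -30144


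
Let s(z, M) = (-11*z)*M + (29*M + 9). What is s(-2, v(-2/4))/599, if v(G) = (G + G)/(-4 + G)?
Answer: 61/1797 ≈ 0.033945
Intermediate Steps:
v(G) = 2*G/(-4 + G) (v(G) = (2*G)/(-4 + G) = 2*G/(-4 + G))
s(z, M) = 9 + 29*M - 11*M*z (s(z, M) = -11*M*z + (9 + 29*M) = 9 + 29*M - 11*M*z)
s(-2, v(-2/4))/599 = (9 + 29*(2*(-2/4)/(-4 - 2/4)) - 11*2*(-2/4)/(-4 - 2/4)*(-2))/599 = (9 + 29*(2*(-2*1/4)/(-4 - 2*1/4)) - 11*2*(-2*1/4)/(-4 - 2*1/4)*(-2))*(1/599) = (9 + 29*(2*(-1/2)/(-4 - 1/2)) - 11*2*(-1/2)/(-4 - 1/2)*(-2))*(1/599) = (9 + 29*(2*(-1/2)/(-9/2)) - 11*2*(-1/2)/(-9/2)*(-2))*(1/599) = (9 + 29*(2*(-1/2)*(-2/9)) - 11*2*(-1/2)*(-2/9)*(-2))*(1/599) = (9 + 29*(2/9) - 11*2/9*(-2))*(1/599) = (9 + 58/9 + 44/9)*(1/599) = (61/3)*(1/599) = 61/1797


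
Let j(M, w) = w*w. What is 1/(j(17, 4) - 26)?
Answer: -⅒ ≈ -0.10000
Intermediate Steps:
j(M, w) = w²
1/(j(17, 4) - 26) = 1/(4² - 26) = 1/(16 - 26) = 1/(-10) = -⅒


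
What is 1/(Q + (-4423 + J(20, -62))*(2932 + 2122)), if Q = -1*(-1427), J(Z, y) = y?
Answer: -1/22665763 ≈ -4.4119e-8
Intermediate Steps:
Q = 1427
1/(Q + (-4423 + J(20, -62))*(2932 + 2122)) = 1/(1427 + (-4423 - 62)*(2932 + 2122)) = 1/(1427 - 4485*5054) = 1/(1427 - 22667190) = 1/(-22665763) = -1/22665763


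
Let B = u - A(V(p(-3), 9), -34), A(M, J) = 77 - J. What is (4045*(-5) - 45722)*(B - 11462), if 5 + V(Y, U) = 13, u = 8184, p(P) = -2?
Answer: 223494383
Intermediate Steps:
V(Y, U) = 8 (V(Y, U) = -5 + 13 = 8)
B = 8073 (B = 8184 - (77 - 1*(-34)) = 8184 - (77 + 34) = 8184 - 1*111 = 8184 - 111 = 8073)
(4045*(-5) - 45722)*(B - 11462) = (4045*(-5) - 45722)*(8073 - 11462) = (-20225 - 45722)*(-3389) = -65947*(-3389) = 223494383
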